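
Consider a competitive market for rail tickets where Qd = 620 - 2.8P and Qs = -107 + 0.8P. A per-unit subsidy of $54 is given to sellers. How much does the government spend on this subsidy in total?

Pre-subsidy: 620 - 2.8P = -107 + 0.8P gives P* = 3635/18, Q* = 491/9.
With the subsidy, sellers receive Ps = Pb + 54 for each unit, where Pb is the price buyers pay.
Supply in terms of Pb becomes Qs = -107 + 0.8(Pb + 54) = -63.8 + 0.8Pb. Setting this equal to demand: 620 - 2.8Pb = -63.8 + 0.8Pb, so Pb = 3419/18.
Sellers receive Ps = 3419/18 + 54 = 4391/18; Q' = 620 − 2.8·(3419/18) = 3967/45.
Government outlay = subsidy × quantity = 54 × 3967/45 = 4760.4.

Government cost = $4760.4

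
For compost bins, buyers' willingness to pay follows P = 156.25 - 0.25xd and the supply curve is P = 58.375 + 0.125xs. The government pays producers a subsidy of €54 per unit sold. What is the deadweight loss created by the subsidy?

Pre-subsidy: 156.25 - 0.25x = 58.375 + 0.125x gives x* = 261 and P* = 91.
With the subsidy, sellers receive Ps = Pb + 54 for each unit, where Pb is the price buyers pay.
On the curves, Pb = 156.25 - 0.25x and Ps = 58.375 + 0.125x; the wedge Ps − Pb = 54 gives 58.375 + 0.125x − (156.25 - 0.25x) = 54, so x' = 405.
Then Pb = 156.25 − 0.25·405 = 55 and Ps = 58.375 + 0.125·405 = 109.
The subsidy expands output by 405 − 261 = 144 past the efficient level; on those units the gap between marginal cost and willingness to pay runs from 0 up to 54.
DWL = ½ × 54 × 144 = 3888.

Deadweight loss = €3888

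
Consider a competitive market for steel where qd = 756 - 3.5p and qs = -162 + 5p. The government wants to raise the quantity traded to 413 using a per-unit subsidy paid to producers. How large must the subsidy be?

Required subsidy s = 17 per unit

At q = 413, invert demand for the buyer price: pb = (756 − 413)/3.5 = 98; invert supply for the seller price: ps = (413 − (-162))/5 = 115.
The subsidy must fill the gap: s = ps − pb = 115 − 98 = 17.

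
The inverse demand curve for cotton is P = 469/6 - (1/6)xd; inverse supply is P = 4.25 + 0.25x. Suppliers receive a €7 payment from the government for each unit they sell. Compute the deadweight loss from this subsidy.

Pre-subsidy: 469/6 - (1/6)x = 4.25 + 0.25x gives x* = 177.4 and P* = 48.6.
With the subsidy, sellers receive Ps = Pb + 7 for each unit, where Pb is the price buyers pay.
On the curves, Pb = 469/6 - (1/6)x and Ps = 4.25 + 0.25x; the wedge Ps − Pb = 7 gives 4.25 + 0.25x − (469/6 - (1/6)x) = 7, so x' = 194.2.
Then Pb = 469/6 − (1/6)·194.2 = 45.8 and Ps = 4.25 + 0.25·194.2 = 52.8.
The subsidy expands output by 194.2 − 177.4 = 16.8 past the efficient level; on those units the gap between marginal cost and willingness to pay runs from 0 up to 7.
DWL = ½ × 7 × 16.8 = 58.8.

Deadweight loss = €58.8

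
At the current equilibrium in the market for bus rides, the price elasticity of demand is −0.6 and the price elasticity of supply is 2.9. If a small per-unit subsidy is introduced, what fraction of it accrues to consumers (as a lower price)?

For a small subsidy around the equilibrium, the benefit split depends on the relative slopes, which at a point are proportional to the elasticities.
Buyer share = εs/(εs + |εd|) = 2.9/(2.9 + 0.6) = 29/35; seller share = |εd|/(εs + |εd|) = 6/35.

Consumer share = 29/35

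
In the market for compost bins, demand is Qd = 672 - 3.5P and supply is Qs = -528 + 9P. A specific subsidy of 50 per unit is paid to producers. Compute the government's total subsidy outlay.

Government cost = 23100

Pre-subsidy: 672 - 3.5P = -528 + 9P gives P* = 96, Q* = 336.
With the subsidy, sellers receive Ps = Pb + 50 for each unit, where Pb is the price buyers pay.
Supply in terms of Pb becomes Qs = -528 + 9(Pb + 50) = -78 + 9Pb. Setting this equal to demand: 672 - 3.5Pb = -78 + 9Pb, so Pb = 60.
Sellers receive Ps = 60 + 50 = 110; Q' = 672 − 3.5·60 = 462.
Government outlay = subsidy × quantity = 50 × 462 = 23100.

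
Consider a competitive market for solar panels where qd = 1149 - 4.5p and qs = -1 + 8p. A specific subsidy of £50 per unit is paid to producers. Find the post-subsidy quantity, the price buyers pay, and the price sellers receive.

Pre-subsidy: 1149 - 4.5p = -1 + 8p gives p* = 92, q* = 735.
With the subsidy, sellers receive ps = pb + 50 for each unit, where pb is the price buyers pay.
Supply in terms of pb becomes qs = -1 + 8(pb + 50) = 399 + 8pb. Setting this equal to demand: 1149 - 4.5pb = 399 + 8pb, so pb = 60.
Sellers receive ps = 60 + 50 = 110; q' = 1149 − 4.5·60 = 879.

q' = 879; buyers pay £60; sellers receive £110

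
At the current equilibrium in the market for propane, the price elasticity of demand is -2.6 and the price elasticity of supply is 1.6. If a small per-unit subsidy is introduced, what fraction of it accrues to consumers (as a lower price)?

For a small subsidy around the equilibrium, the benefit split depends on the relative slopes, which at a point are proportional to the elasticities.
Buyer share = εs/(εs + |εd|) = 1.6/(1.6 + 2.6) = 8/21; seller share = |εd|/(εs + |εd|) = 13/21.

Consumer share = 8/21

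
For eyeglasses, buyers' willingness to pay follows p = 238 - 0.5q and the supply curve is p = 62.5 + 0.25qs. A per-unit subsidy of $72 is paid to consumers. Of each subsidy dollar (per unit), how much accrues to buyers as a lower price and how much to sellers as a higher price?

Buyers gain $48 per unit; sellers gain $24 per unit

Pre-subsidy: 238 - 0.5q = 62.5 + 0.25q gives q* = 234 and p* = 121.
With the rebate, buyers effectively pay pb = ps − 72, where ps is the price sellers receive.
On the curves, pb = 238 - 0.5q and ps = 62.5 + 0.25q; the wedge ps − pb = 72 gives 62.5 + 0.25q − (238 - 0.5q) = 72, so q' = 330.
Then pb = 238 − 0.5·330 = 73 and ps = 62.5 + 0.25·330 = 145.
Buyers' price falls by p* − pb = 121 − 73 = 48; sellers' price rises by ps − p* = 145 − 121 = 24.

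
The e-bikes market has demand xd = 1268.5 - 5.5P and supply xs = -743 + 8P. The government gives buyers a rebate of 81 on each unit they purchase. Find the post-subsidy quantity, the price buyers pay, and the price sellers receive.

Pre-subsidy: 1268.5 - 5.5P = -743 + 8P gives P* = 149, x* = 449.
With the rebate, buyers effectively pay Pb = Ps − 81, where Ps is the price sellers receive.
Demand in terms of Ps becomes xd = 1268.5 − 5.5(Ps − 81) = 1714 - 5.5Ps. Setting this equal to supply: 1714 - 5.5Ps = -743 + 8Ps, so Ps = 182.
Buyers pay Pb = 182 − 81 = 101; x' = -743 + 8·182 = 713.

x' = 713; buyers pay 101; sellers receive 182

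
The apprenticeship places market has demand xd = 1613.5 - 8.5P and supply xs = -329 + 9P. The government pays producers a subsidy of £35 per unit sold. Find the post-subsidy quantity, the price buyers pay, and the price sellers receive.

x' = 823; buyers pay £93; sellers receive £128

Pre-subsidy: 1613.5 - 8.5P = -329 + 9P gives P* = 111, x* = 670.
With the subsidy, sellers receive Ps = Pb + 35 for each unit, where Pb is the price buyers pay.
Supply in terms of Pb becomes xs = -329 + 9(Pb + 35) = -14 + 9Pb. Setting this equal to demand: 1613.5 - 8.5Pb = -14 + 9Pb, so Pb = 93.
Sellers receive Ps = 93 + 35 = 128; x' = 1613.5 − 8.5·93 = 823.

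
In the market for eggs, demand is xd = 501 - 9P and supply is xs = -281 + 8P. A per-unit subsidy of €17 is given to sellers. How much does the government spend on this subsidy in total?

Government cost = €2703

Pre-subsidy: 501 - 9P = -281 + 8P gives P* = 46, x* = 87.
With the subsidy, sellers receive Ps = Pb + 17 for each unit, where Pb is the price buyers pay.
Supply in terms of Pb becomes xs = -281 + 8(Pb + 17) = -145 + 8Pb. Setting this equal to demand: 501 - 9Pb = -145 + 8Pb, so Pb = 38.
Sellers receive Ps = 38 + 17 = 55; x' = 501 − 9·38 = 159.
Government outlay = subsidy × quantity = 17 × 159 = 2703.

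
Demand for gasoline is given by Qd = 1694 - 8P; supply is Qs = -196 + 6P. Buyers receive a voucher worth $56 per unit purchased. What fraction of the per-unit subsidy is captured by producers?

Producer share = 4/7

Pre-subsidy: 1694 - 8P = -196 + 6P gives P* = 135, Q* = 614.
With the rebate, buyers effectively pay Pb = Ps − 56, where Ps is the price sellers receive.
Demand in terms of Ps becomes Qd = 1694 − 8(Ps − 56) = 2142 - 8Ps. Setting this equal to supply: 2142 - 8Ps = -196 + 6Ps, so Ps = 167.
Buyers pay Pb = 167 − 56 = 111; Q' = -196 + 6·167 = 806.
Buyers' price falls by P* − Pb = 135 − 111 = 24; sellers' price rises by Ps − P* = 167 − 135 = 32.
So producers capture 32/56 = 4/7 of each unit of subsidy.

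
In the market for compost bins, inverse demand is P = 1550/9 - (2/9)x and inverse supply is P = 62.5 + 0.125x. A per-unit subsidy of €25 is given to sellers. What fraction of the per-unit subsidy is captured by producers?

Producer share = 0.36

Pre-subsidy: 1550/9 - (2/9)x = 62.5 + 0.125x gives x* = 316 and P* = 102.
With the subsidy, sellers receive Ps = Pb + 25 for each unit, where Pb is the price buyers pay.
On the curves, Pb = 1550/9 - (2/9)x and Ps = 62.5 + 0.125x; the wedge Ps − Pb = 25 gives 62.5 + 0.125x − (1550/9 - (2/9)x) = 25, so x' = 388.
Then Pb = 1550/9 − (2/9)·388 = 86 and Ps = 62.5 + 0.125·388 = 111.
Buyers' price falls by P* − Pb = 102 − 86 = 16; sellers' price rises by Ps − P* = 111 − 102 = 9.
So producers capture 9/25 = 0.36 of each unit of subsidy.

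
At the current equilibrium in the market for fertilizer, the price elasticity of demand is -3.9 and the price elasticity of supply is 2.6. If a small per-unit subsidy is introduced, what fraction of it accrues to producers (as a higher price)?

For a small subsidy around the equilibrium, the benefit split depends on the relative slopes, which at a point are proportional to the elasticities.
Buyer share = εs/(εs + |εd|) = 2.6/(2.6 + 3.9) = 0.4; seller share = |εd|/(εs + |εd|) = 0.6.
So producers capture 0.6 of the subsidy.

Producer share = 0.6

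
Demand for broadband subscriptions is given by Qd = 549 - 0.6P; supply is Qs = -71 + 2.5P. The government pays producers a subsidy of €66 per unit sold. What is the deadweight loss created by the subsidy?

Pre-subsidy: 549 - 0.6P = -71 + 2.5P gives P* = 200, Q* = 429.
With the subsidy, sellers receive Ps = Pb + 66 for each unit, where Pb is the price buyers pay.
Supply in terms of Pb becomes Qs = -71 + 2.5(Pb + 66) = 94 + 2.5Pb. Setting this equal to demand: 549 - 0.6Pb = 94 + 2.5Pb, so Pb = 4550/31.
Sellers receive Ps = 4550/31 + 66 = 6596/31; Q' = 549 − 0.6·(4550/31) = 14289/31.
The subsidy expands output by 14289/31 − 429 = 990/31 past the efficient level; on those units the gap between marginal cost and willingness to pay runs from 0 up to 66.
DWL = ½ × 66 × 990/31 = 32670/31.

Deadweight loss = 32670/31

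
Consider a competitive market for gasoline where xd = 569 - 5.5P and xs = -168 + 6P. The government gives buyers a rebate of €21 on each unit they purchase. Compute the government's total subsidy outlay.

Pre-subsidy: 569 - 5.5P = -168 + 6P gives P* = 1474/23, x* = 4980/23.
With the rebate, buyers effectively pay Pb = Ps − 21, where Ps is the price sellers receive.
Demand in terms of Ps becomes xd = 569 − 5.5(Ps − 21) = 684.5 - 5.5Ps. Setting this equal to supply: 684.5 - 5.5Ps = -168 + 6Ps, so Ps = 1705/23.
Buyers pay Pb = 1705/23 − 21 = 1222/23; x' = -168 + 6·(1705/23) = 6366/23.
Government outlay = subsidy × quantity = 21 × 6366/23 = 133686/23.

Government cost = 133686/23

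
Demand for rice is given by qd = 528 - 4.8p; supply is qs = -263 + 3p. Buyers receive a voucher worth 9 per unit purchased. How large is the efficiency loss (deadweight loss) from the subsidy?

Pre-subsidy: 528 - 4.8p = -263 + 3p gives p* = 3955/39, q* = 536/13.
With the rebate, buyers effectively pay pb = ps − 9, where ps is the price sellers receive.
Demand in terms of ps becomes qd = 528 − 4.8(ps − 9) = 571.2 - 4.8ps. Setting this equal to supply: 571.2 - 4.8ps = -263 + 3ps, so ps = 4171/39.
Buyers pay pb = 4171/39 − 9 = 3820/39; q' = -263 + 3·(4171/39) = 752/13.
The subsidy expands output by 752/13 − 536/13 = 216/13 past the efficient level; on those units the gap between marginal cost and willingness to pay runs from 0 up to 9.
DWL = ½ × 9 × 216/13 = 972/13.

Deadweight loss = 972/13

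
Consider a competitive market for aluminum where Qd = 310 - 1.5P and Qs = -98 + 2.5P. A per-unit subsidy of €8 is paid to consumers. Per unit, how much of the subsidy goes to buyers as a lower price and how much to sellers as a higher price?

Pre-subsidy: 310 - 1.5P = -98 + 2.5P gives P* = 102, Q* = 157.
With the rebate, buyers effectively pay Pb = Ps − 8, where Ps is the price sellers receive.
Demand in terms of Ps becomes Qd = 310 − 1.5(Ps − 8) = 322 - 1.5Ps. Setting this equal to supply: 322 - 1.5Ps = -98 + 2.5Ps, so Ps = 105.
Buyers pay Pb = 105 − 8 = 97; Q' = -98 + 2.5·105 = 164.5.
Buyers' price falls by P* − Pb = 102 − 97 = 5; sellers' price rises by Ps − P* = 105 − 102 = 3.

Buyers gain €5 per unit; sellers gain €3 per unit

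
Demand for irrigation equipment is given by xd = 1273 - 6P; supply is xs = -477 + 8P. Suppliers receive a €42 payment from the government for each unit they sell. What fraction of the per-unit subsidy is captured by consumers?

Pre-subsidy: 1273 - 6P = -477 + 8P gives P* = 125, x* = 523.
With the subsidy, sellers receive Ps = Pb + 42 for each unit, where Pb is the price buyers pay.
Supply in terms of Pb becomes xs = -477 + 8(Pb + 42) = -141 + 8Pb. Setting this equal to demand: 1273 - 6Pb = -141 + 8Pb, so Pb = 101.
Sellers receive Ps = 101 + 42 = 143; x' = 1273 − 6·101 = 667.
Buyers' price falls by P* − Pb = 125 − 101 = 24; sellers' price rises by Ps − P* = 143 − 125 = 18.
So consumers capture 24/42 = 4/7 of each unit of subsidy.

Consumer share = 4/7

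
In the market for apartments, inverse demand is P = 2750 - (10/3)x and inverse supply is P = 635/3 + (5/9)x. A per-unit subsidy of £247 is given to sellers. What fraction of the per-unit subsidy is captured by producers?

Pre-subsidy: 2750 - (10/3)x = 635/3 + (5/9)x gives x* = 4569/7 and P* = 4020/7.
With the subsidy, sellers receive Ps = Pb + 247 for each unit, where Pb is the price buyers pay.
On the curves, Pb = 2750 - (10/3)x and Ps = 635/3 + (5/9)x; the wedge Ps − Pb = 247 gives 635/3 + (5/9)x − (2750 - (10/3)x) = 247, so x' = 25068/35.
Then Pb = 2750 − (10/3)·(25068/35) = 2538/7 and Ps = 635/3 + (5/9)·(25068/35) = 4267/7.
Buyers' price falls by P* − Pb = 4020/7 − 2538/7 = 1482/7; sellers' price rises by Ps − P* = 4267/7 − 4020/7 = 247/7.
So producers capture (247/7)/247 = 1/7 of each unit of subsidy.

Producer share = 1/7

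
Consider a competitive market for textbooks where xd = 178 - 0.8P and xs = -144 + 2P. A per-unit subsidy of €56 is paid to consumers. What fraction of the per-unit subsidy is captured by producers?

Producer share = 2/7

Pre-subsidy: 178 - 0.8P = -144 + 2P gives P* = 115, x* = 86.
With the rebate, buyers effectively pay Pb = Ps − 56, where Ps is the price sellers receive.
Demand in terms of Ps becomes xd = 178 − 0.8(Ps − 56) = 222.8 - 0.8Ps. Setting this equal to supply: 222.8 - 0.8Ps = -144 + 2Ps, so Ps = 131.
Buyers pay Pb = 131 − 56 = 75; x' = -144 + 2·131 = 118.
Buyers' price falls by P* − Pb = 115 − 75 = 40; sellers' price rises by Ps − P* = 131 − 115 = 16.
So producers capture 16/56 = 2/7 of each unit of subsidy.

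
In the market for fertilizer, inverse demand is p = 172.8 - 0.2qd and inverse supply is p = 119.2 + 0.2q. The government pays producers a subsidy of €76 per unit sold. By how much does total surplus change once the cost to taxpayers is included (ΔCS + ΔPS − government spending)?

Net change in total surplus = -€7220

Pre-subsidy: 172.8 - 0.2q = 119.2 + 0.2q gives q* = 134 and p* = 146.
With the subsidy, sellers receive ps = pb + 76 for each unit, where pb is the price buyers pay.
On the curves, pb = 172.8 - 0.2q and ps = 119.2 + 0.2q; the wedge ps − pb = 76 gives 119.2 + 0.2q − (172.8 - 0.2q) = 76, so q' = 324.
Then pb = 172.8 − 0.2·324 = 108 and ps = 119.2 + 0.2·324 = 184.
ΔCS = ½(134 + 324)(146 − 108) = 8702; ΔPS = ½(134 + 324)(184 − 146) = 8702.
Government spending = 76 × 324 = 24624.
Net change = 8702 + 8702 − 24624 = -7220. The loss equals the DWL triangle ½·76·190.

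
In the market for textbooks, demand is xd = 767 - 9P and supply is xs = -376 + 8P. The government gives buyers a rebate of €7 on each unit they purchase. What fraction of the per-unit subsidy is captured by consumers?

Pre-subsidy: 767 - 9P = -376 + 8P gives P* = 1143/17, x* = 2752/17.
With the rebate, buyers effectively pay Pb = Ps − 7, where Ps is the price sellers receive.
Demand in terms of Ps becomes xd = 767 − 9(Ps − 7) = 830 - 9Ps. Setting this equal to supply: 830 - 9Ps = -376 + 8Ps, so Ps = 1206/17.
Buyers pay Pb = 1206/17 − 7 = 1087/17; x' = -376 + 8·(1206/17) = 3256/17.
Buyers' price falls by P* − Pb = 1143/17 − 1087/17 = 56/17; sellers' price rises by Ps − P* = 1206/17 − 1143/17 = 63/17.
So consumers capture (56/17)/7 = 8/17 of each unit of subsidy.

Consumer share = 8/17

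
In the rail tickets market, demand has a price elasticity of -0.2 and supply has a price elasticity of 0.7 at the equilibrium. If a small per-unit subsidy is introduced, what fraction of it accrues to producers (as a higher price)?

For a small subsidy around the equilibrium, the benefit split depends on the relative slopes, which at a point are proportional to the elasticities.
Buyer share = εs/(εs + |εd|) = 0.7/(0.7 + 0.2) = 7/9; seller share = |εd|/(εs + |εd|) = 2/9.
So producers capture 2/9 of the subsidy.

Producer share = 2/9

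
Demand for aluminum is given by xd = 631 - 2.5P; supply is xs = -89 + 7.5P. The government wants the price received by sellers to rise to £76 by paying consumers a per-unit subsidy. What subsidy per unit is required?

Required subsidy s = £16 per unit

At a seller price of 76, quantity supplied is -89 + 7.5·76 = 481.
Buyers absorb 481 only when they pay Pb with 631 − 2.5·Pb = 481, i.e. Pb = 60.
s = Ps − Pb = 76 − 60 = 16.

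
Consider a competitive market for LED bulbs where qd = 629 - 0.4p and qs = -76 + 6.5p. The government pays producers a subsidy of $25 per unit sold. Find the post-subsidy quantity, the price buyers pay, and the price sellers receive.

q' = 41231/69; buyers pay 5425/69; sellers receive 7150/69

Pre-subsidy: 629 - 0.4p = -76 + 6.5p gives p* = 2350/23, q* = 13527/23.
With the subsidy, sellers receive ps = pb + 25 for each unit, where pb is the price buyers pay.
Supply in terms of pb becomes qs = -76 + 6.5(pb + 25) = 86.5 + 6.5pb. Setting this equal to demand: 629 - 0.4pb = 86.5 + 6.5pb, so pb = 5425/69.
Sellers receive ps = 5425/69 + 25 = 7150/69; q' = 629 − 0.4·(5425/69) = 41231/69.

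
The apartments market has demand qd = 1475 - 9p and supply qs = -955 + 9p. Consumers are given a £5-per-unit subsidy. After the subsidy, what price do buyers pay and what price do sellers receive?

Pre-subsidy: 1475 - 9p = -955 + 9p gives p* = 135, q* = 260.
With the rebate, buyers effectively pay pb = ps − 5, where ps is the price sellers receive.
Demand in terms of ps becomes qd = 1475 − 9(ps − 5) = 1520 - 9ps. Setting this equal to supply: 1520 - 9ps = -955 + 9ps, so ps = 137.5.
Buyers pay pb = 137.5 − 5 = 132.5; q' = -955 + 9·137.5 = 282.5.

Buyers pay £132.5; sellers receive £137.5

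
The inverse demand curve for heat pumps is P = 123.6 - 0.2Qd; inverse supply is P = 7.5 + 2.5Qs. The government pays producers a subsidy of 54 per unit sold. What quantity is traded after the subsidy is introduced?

Pre-subsidy: 123.6 - 0.2Q = 7.5 + 2.5Q gives Q* = 43 and P* = 115.
With the subsidy, sellers receive Ps = Pb + 54 for each unit, where Pb is the price buyers pay.
On the curves, Pb = 123.6 - 0.2Q and Ps = 7.5 + 2.5Q; the wedge Ps − Pb = 54 gives 7.5 + 2.5Q − (123.6 - 0.2Q) = 54, so Q' = 63.
Then Pb = 123.6 − 0.2·63 = 111 and Ps = 7.5 + 2.5·63 = 165.

Q' = 63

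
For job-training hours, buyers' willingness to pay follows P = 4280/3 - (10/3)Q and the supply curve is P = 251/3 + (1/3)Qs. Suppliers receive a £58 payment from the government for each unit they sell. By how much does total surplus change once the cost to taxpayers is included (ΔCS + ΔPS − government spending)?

Pre-subsidy: 4280/3 - (10/3)Q = 251/3 + (1/3)Q gives Q* = 4029/11 and P* = 6790/33.
With the subsidy, sellers receive Ps = Pb + 58 for each unit, where Pb is the price buyers pay.
On the curves, Pb = 4280/3 - (10/3)Q and Ps = 251/3 + (1/3)Q; the wedge Ps − Pb = 58 gives 251/3 + (1/3)Q − (4280/3 - (10/3)Q) = 58, so Q' = 4203/11.
Then Pb = 4280/3 − (10/3)·(4203/11) = 5050/33 and Ps = 251/3 + (1/3)·(4203/11) = 6964/33.
ΔCS = ½(4029/11 + 4203/11)(6790/33 − 5050/33) = 2387280/121; ΔPS = ½(4029/11 + 4203/11)(6964/33 − 6790/33) = 238728/121.
Government spending = 58 × 4203/11 = 243774/11.
Net change = 2387280/121 + 238728/121 − 243774/11 = -5046/11. The loss equals the DWL triangle ½·58·174/11.

Net change in total surplus = -5046/11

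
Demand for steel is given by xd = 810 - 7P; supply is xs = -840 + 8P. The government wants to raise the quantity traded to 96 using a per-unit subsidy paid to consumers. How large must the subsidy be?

Required subsidy s = 15 per unit

At x = 96, invert demand for the buyer price: Pb = (810 − 96)/7 = 102; invert supply for the seller price: Ps = (96 − (-840))/8 = 117.
The subsidy must fill the gap: s = Ps − Pb = 117 − 102 = 15.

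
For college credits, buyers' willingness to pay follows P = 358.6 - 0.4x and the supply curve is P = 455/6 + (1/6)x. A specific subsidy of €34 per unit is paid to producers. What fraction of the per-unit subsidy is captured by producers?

Pre-subsidy: 358.6 - 0.4x = 455/6 + (1/6)x gives x* = 499 and P* = 159.
With the subsidy, sellers receive Ps = Pb + 34 for each unit, where Pb is the price buyers pay.
On the curves, Pb = 358.6 - 0.4x and Ps = 455/6 + (1/6)x; the wedge Ps − Pb = 34 gives 455/6 + (1/6)x − (358.6 - 0.4x) = 34, so x' = 559.
Then Pb = 358.6 − 0.4·559 = 135 and Ps = 455/6 + (1/6)·559 = 169.
Buyers' price falls by P* − Pb = 159 − 135 = 24; sellers' price rises by Ps − P* = 169 − 159 = 10.
So producers capture 10/34 = 5/17 of each unit of subsidy.

Producer share = 5/17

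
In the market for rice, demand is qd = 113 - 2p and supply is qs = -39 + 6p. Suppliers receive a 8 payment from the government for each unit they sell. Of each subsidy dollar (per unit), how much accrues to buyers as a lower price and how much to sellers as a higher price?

Pre-subsidy: 113 - 2p = -39 + 6p gives p* = 19, q* = 75.
With the subsidy, sellers receive ps = pb + 8 for each unit, where pb is the price buyers pay.
Supply in terms of pb becomes qs = -39 + 6(pb + 8) = 9 + 6pb. Setting this equal to demand: 113 - 2pb = 9 + 6pb, so pb = 13.
Sellers receive ps = 13 + 8 = 21; q' = 113 − 2·13 = 87.
Buyers' price falls by p* − pb = 19 − 13 = 6; sellers' price rises by ps − p* = 21 − 19 = 2.

Buyers gain 6 per unit; sellers gain 2 per unit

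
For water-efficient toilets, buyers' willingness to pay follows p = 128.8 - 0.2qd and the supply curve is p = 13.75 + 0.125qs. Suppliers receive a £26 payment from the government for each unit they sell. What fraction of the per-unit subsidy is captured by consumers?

Pre-subsidy: 128.8 - 0.2q = 13.75 + 0.125q gives q* = 354 and p* = 58.
With the subsidy, sellers receive ps = pb + 26 for each unit, where pb is the price buyers pay.
On the curves, pb = 128.8 - 0.2q and ps = 13.75 + 0.125q; the wedge ps − pb = 26 gives 13.75 + 0.125q − (128.8 - 0.2q) = 26, so q' = 434.
Then pb = 128.8 − 0.2·434 = 42 and ps = 13.75 + 0.125·434 = 68.
Buyers' price falls by p* − pb = 58 − 42 = 16; sellers' price rises by ps − p* = 68 − 58 = 10.
So consumers capture 16/26 = 8/13 of each unit of subsidy.

Consumer share = 8/13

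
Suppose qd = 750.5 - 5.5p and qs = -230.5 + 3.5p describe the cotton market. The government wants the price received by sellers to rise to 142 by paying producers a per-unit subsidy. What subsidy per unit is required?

At a seller price of 142, quantity supplied is -230.5 + 3.5·142 = 266.5.
Buyers absorb 266.5 only when they pay pb with 750.5 − 5.5·pb = 266.5, i.e. pb = 88.
s = ps − pb = 142 − 88 = 54.

Required subsidy s = 54 per unit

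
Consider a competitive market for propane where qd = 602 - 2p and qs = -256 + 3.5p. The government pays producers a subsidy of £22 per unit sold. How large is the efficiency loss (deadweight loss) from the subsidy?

Deadweight loss = £308

Pre-subsidy: 602 - 2p = -256 + 3.5p gives p* = 156, q* = 290.
With the subsidy, sellers receive ps = pb + 22 for each unit, where pb is the price buyers pay.
Supply in terms of pb becomes qs = -256 + 3.5(pb + 22) = -179 + 3.5pb. Setting this equal to demand: 602 - 2pb = -179 + 3.5pb, so pb = 142.
Sellers receive ps = 142 + 22 = 164; q' = 602 − 2·142 = 318.
The subsidy expands output by 318 − 290 = 28 past the efficient level; on those units the gap between marginal cost and willingness to pay runs from 0 up to 22.
DWL = ½ × 22 × 28 = 308.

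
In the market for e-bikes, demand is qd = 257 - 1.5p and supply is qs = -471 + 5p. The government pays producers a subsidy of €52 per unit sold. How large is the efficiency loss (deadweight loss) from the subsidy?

Deadweight loss = €1560

Pre-subsidy: 257 - 1.5p = -471 + 5p gives p* = 112, q* = 89.
With the subsidy, sellers receive ps = pb + 52 for each unit, where pb is the price buyers pay.
Supply in terms of pb becomes qs = -471 + 5(pb + 52) = -211 + 5pb. Setting this equal to demand: 257 - 1.5pb = -211 + 5pb, so pb = 72.
Sellers receive ps = 72 + 52 = 124; q' = 257 − 1.5·72 = 149.
The subsidy expands output by 149 − 89 = 60 past the efficient level; on those units the gap between marginal cost and willingness to pay runs from 0 up to 52.
DWL = ½ × 52 × 60 = 1560.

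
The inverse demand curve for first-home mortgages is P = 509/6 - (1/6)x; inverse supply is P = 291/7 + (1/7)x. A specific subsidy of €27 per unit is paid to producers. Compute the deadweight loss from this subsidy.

Pre-subsidy: 509/6 - (1/6)x = 291/7 + (1/7)x gives x* = 1817/13 and P* = 800/13.
With the subsidy, sellers receive Ps = Pb + 27 for each unit, where Pb is the price buyers pay.
On the curves, Pb = 509/6 - (1/6)x and Ps = 291/7 + (1/7)x; the wedge Ps − Pb = 27 gives 291/7 + (1/7)x − (509/6 - (1/6)x) = 27, so x' = 227.
Then Pb = 509/6 − (1/6)·227 = 47 and Ps = 291/7 + (1/7)·227 = 74.
The subsidy expands output by 227 − 1817/13 = 1134/13 past the efficient level; on those units the gap between marginal cost and willingness to pay runs from 0 up to 27.
DWL = ½ × 27 × 1134/13 = 15309/13.

Deadweight loss = 15309/13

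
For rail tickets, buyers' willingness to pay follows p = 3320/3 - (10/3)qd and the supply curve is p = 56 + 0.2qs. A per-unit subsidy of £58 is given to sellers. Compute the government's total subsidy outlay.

Government cost = 964540/53

Pre-subsidy: 3320/3 - (10/3)q = 56 + 0.2q gives q* = 15760/53 and p* = 6120/53.
With the subsidy, sellers receive ps = pb + 58 for each unit, where pb is the price buyers pay.
On the curves, pb = 3320/3 - (10/3)q and ps = 56 + 0.2q; the wedge ps − pb = 58 gives 56 + 0.2q − (3320/3 - (10/3)q) = 58, so q' = 16630/53.
Then pb = 3320/3 − (10/3)·(16630/53) = 3220/53 and ps = 56 + 0.2·(16630/53) = 6294/53.
Government outlay = subsidy × quantity = 58 × 16630/53 = 964540/53.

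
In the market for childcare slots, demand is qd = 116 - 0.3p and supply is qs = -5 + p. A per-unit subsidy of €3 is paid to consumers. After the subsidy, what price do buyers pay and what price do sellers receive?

Pre-subsidy: 116 - 0.3p = -5 + p gives p* = 1210/13, q* = 1145/13.
With the rebate, buyers effectively pay pb = ps − 3, where ps is the price sellers receive.
Demand in terms of ps becomes qd = 116 − 0.3(ps − 3) = 116.9 - 0.3ps. Setting this equal to supply: 116.9 - 0.3ps = -5 + ps, so ps = 1219/13.
Buyers pay pb = 1219/13 − 3 = 1180/13; q' = -5 + 1·(1219/13) = 1154/13.

Buyers pay 1180/13; sellers receive 1219/13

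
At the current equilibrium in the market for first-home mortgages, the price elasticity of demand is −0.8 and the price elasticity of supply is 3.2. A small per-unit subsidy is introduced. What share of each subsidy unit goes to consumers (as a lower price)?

Consumer share = 0.8

For a small subsidy around the equilibrium, the benefit split depends on the relative slopes, which at a point are proportional to the elasticities.
Buyer share = εs/(εs + |εd|) = 3.2/(3.2 + 0.8) = 0.8; seller share = |εd|/(εs + |εd|) = 0.2.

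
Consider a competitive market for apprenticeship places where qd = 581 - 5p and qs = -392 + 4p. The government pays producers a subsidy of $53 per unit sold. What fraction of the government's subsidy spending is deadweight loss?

DWL / government spending = 265/712

Pre-subsidy: 581 - 5p = -392 + 4p gives p* = 973/9, q* = 364/9.
With the subsidy, sellers receive ps = pb + 53 for each unit, where pb is the price buyers pay.
Supply in terms of pb becomes qs = -392 + 4(pb + 53) = -180 + 4pb. Setting this equal to demand: 581 - 5pb = -180 + 4pb, so pb = 761/9.
Sellers receive ps = 761/9 + 53 = 1238/9; q' = 581 − 5·(761/9) = 1424/9.
ΔCS = ½(364/9 + 1424/9)(973/9 − 761/9) = 63176/27; ΔPS = ½(364/9 + 1424/9)(1238/9 − 973/9) = 78970/27.
Government spending = 53 × 1424/9 = 75472/9.
DWL = ½ × 53 × (1424/9 − 364/9) = 28090/9; fraction = (28090/9) / (75472/9) = 265/712.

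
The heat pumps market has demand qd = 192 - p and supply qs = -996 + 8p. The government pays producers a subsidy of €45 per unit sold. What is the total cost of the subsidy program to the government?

Pre-subsidy: 192 - p = -996 + 8p gives p* = 132, q* = 60.
With the subsidy, sellers receive ps = pb + 45 for each unit, where pb is the price buyers pay.
Supply in terms of pb becomes qs = -996 + 8(pb + 45) = -636 + 8pb. Setting this equal to demand: 192 - pb = -636 + 8pb, so pb = 92.
Sellers receive ps = 92 + 45 = 137; q' = 192 − 1·92 = 100.
Government outlay = subsidy × quantity = 45 × 100 = 4500.

Government cost = €4500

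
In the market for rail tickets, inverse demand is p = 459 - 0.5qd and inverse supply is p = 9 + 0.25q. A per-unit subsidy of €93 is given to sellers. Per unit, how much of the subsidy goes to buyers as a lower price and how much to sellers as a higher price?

Pre-subsidy: 459 - 0.5q = 9 + 0.25q gives q* = 600 and p* = 159.
With the subsidy, sellers receive ps = pb + 93 for each unit, where pb is the price buyers pay.
On the curves, pb = 459 - 0.5q and ps = 9 + 0.25q; the wedge ps − pb = 93 gives 9 + 0.25q − (459 - 0.5q) = 93, so q' = 724.
Then pb = 459 − 0.5·724 = 97 and ps = 9 + 0.25·724 = 190.
Buyers' price falls by p* − pb = 159 − 97 = 62; sellers' price rises by ps − p* = 190 − 159 = 31.

Buyers gain €62 per unit; sellers gain €31 per unit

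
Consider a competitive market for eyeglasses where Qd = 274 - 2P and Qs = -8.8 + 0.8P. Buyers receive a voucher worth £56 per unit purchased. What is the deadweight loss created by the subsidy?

Pre-subsidy: 274 - 2P = -8.8 + 0.8P gives P* = 101, Q* = 72.
With the rebate, buyers effectively pay Pb = Ps − 56, where Ps is the price sellers receive.
Demand in terms of Ps becomes Qd = 274 − 2(Ps − 56) = 386 - 2Ps. Setting this equal to supply: 386 - 2Ps = -8.8 + 0.8Ps, so Ps = 141.
Buyers pay Pb = 141 − 56 = 85; Q' = -8.8 + 0.8·141 = 104.
The subsidy expands output by 104 − 72 = 32 past the efficient level; on those units the gap between marginal cost and willingness to pay runs from 0 up to 56.
DWL = ½ × 56 × 32 = 896.

Deadweight loss = £896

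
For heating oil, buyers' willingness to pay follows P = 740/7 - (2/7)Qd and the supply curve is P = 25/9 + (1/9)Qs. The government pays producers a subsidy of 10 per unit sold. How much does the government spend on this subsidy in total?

Government cost = 2846

Pre-subsidy: 740/7 - (2/7)Q = 25/9 + (1/9)Q gives Q* = 259.4 and P* = 31.6.
With the subsidy, sellers receive Ps = Pb + 10 for each unit, where Pb is the price buyers pay.
On the curves, Pb = 740/7 - (2/7)Q and Ps = 25/9 + (1/9)Q; the wedge Ps − Pb = 10 gives 25/9 + (1/9)Q − (740/7 - (2/7)Q) = 10, so Q' = 284.6.
Then Pb = 740/7 − (2/7)·284.6 = 24.4 and Ps = 25/9 + (1/9)·284.6 = 34.4.
Government outlay = subsidy × quantity = 10 × 284.6 = 2846.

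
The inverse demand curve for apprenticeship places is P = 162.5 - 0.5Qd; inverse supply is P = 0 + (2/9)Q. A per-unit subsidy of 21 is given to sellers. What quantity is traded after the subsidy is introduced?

Pre-subsidy: 162.5 - 0.5Q = 0 + (2/9)Q gives Q* = 225 and P* = 50.
With the subsidy, sellers receive Ps = Pb + 21 for each unit, where Pb is the price buyers pay.
On the curves, Pb = 162.5 - 0.5Q and Ps = 0 + (2/9)Q; the wedge Ps − Pb = 21 gives 0 + (2/9)Q − (162.5 - 0.5Q) = 21, so Q' = 3303/13.
Then Pb = 162.5 − 0.5·(3303/13) = 461/13 and Ps = 0 + (2/9)·(3303/13) = 734/13.

Q' = 3303/13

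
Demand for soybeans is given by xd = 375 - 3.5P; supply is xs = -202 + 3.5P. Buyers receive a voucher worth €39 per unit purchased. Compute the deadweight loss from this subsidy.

Pre-subsidy: 375 - 3.5P = -202 + 3.5P gives P* = 577/7, x* = 86.5.
With the rebate, buyers effectively pay Pb = Ps − 39, where Ps is the price sellers receive.
Demand in terms of Ps becomes xd = 375 − 3.5(Ps − 39) = 511.5 - 3.5Ps. Setting this equal to supply: 511.5 - 3.5Ps = -202 + 3.5Ps, so Ps = 1427/14.
Buyers pay Pb = 1427/14 − 39 = 881/14; x' = -202 + 3.5·(1427/14) = 154.75.
The subsidy expands output by 154.75 − 86.5 = 68.25 past the efficient level; on those units the gap between marginal cost and willingness to pay runs from 0 up to 39.
DWL = ½ × 39 × 68.25 = 1330.875.

Deadweight loss = €1330.875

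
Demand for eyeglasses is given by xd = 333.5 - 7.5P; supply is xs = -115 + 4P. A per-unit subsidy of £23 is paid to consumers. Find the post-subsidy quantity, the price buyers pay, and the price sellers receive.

x' = 101; buyers pay £31; sellers receive £54

Pre-subsidy: 333.5 - 7.5P = -115 + 4P gives P* = 39, x* = 41.
With the rebate, buyers effectively pay Pb = Ps − 23, where Ps is the price sellers receive.
Demand in terms of Ps becomes xd = 333.5 − 7.5(Ps − 23) = 506 - 7.5Ps. Setting this equal to supply: 506 - 7.5Ps = -115 + 4Ps, so Ps = 54.
Buyers pay Pb = 54 − 23 = 31; x' = -115 + 4·54 = 101.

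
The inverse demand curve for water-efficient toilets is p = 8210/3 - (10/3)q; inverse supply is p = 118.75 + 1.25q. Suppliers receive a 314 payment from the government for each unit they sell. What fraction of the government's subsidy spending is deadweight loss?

Pre-subsidy: 8210/3 - (10/3)q = 118.75 + 1.25q gives q* = 6283/11 and p* = 9160/11.
With the subsidy, sellers receive ps = pb + 314 for each unit, where pb is the price buyers pay.
On the curves, pb = 8210/3 - (10/3)q and ps = 118.75 + 1.25q; the wedge ps − pb = 314 gives 118.75 + 1.25q − (8210/3 - (10/3)q) = 314, so q' = 35183/55.
Then pb = 8210/3 − (10/3)·(35183/55) = 6648/11 and ps = 118.75 + 1.25·(35183/55) = 10102/11.
ΔCS = ½(6283/11 + 35183/55)(9160/11 − 6648/11) = 83647088/605; ΔPS = ½(6283/11 + 35183/55)(10102/11 − 9160/11) = 31367658/605.
Government spending = 314 × 35183/55 = 11047462/55.
DWL = ½ × 314 × (35183/55 − 6283/11) = 591576/55; fraction = (591576/55) / (11047462/55) = 1884/35183.

DWL / government spending = 1884/35183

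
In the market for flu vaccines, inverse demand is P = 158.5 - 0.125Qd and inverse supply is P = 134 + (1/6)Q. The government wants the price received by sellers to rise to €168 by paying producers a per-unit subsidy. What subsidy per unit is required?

Required subsidy s = €35 per unit

At a seller price of 168, quantity supplied is -804 + 6·168 = 204.
Buyers absorb 204 only when they pay Pb = 158.5 − 0.125·204 = 133.
s = Ps − Pb = 168 − 133 = 35.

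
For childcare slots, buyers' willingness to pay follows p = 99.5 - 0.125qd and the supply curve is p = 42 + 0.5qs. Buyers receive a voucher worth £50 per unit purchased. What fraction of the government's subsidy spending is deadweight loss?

Pre-subsidy: 99.5 - 0.125q = 42 + 0.5q gives q* = 92 and p* = 88.
With the rebate, buyers effectively pay pb = ps − 50, where ps is the price sellers receive.
On the curves, pb = 99.5 - 0.125q and ps = 42 + 0.5q; the wedge ps − pb = 50 gives 42 + 0.5q − (99.5 - 0.125q) = 50, so q' = 172.
Then pb = 99.5 − 0.125·172 = 78 and ps = 42 + 0.5·172 = 128.
ΔCS = ½(92 + 172)(88 − 78) = 1320; ΔPS = ½(92 + 172)(128 − 88) = 5280.
Government spending = 50 × 172 = 8600.
DWL = ½ × 50 × (172 − 92) = 2000; fraction = 2000 / 8600 = 10/43.

DWL / government spending = 10/43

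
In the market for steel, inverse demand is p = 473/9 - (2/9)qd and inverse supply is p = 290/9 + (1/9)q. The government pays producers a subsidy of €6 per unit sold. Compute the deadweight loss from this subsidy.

Pre-subsidy: 473/9 - (2/9)q = 290/9 + (1/9)q gives q* = 61 and p* = 39.
With the subsidy, sellers receive ps = pb + 6 for each unit, where pb is the price buyers pay.
On the curves, pb = 473/9 - (2/9)q and ps = 290/9 + (1/9)q; the wedge ps − pb = 6 gives 290/9 + (1/9)q − (473/9 - (2/9)q) = 6, so q' = 79.
Then pb = 473/9 − (2/9)·79 = 35 and ps = 290/9 + (1/9)·79 = 41.
The subsidy expands output by 79 − 61 = 18 past the efficient level; on those units the gap between marginal cost and willingness to pay runs from 0 up to 6.
DWL = ½ × 6 × 18 = 54.

Deadweight loss = €54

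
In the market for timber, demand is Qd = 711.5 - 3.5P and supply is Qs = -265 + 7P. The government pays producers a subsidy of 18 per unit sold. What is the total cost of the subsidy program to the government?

Government cost = 7704

Pre-subsidy: 711.5 - 3.5P = -265 + 7P gives P* = 93, Q* = 386.
With the subsidy, sellers receive Ps = Pb + 18 for each unit, where Pb is the price buyers pay.
Supply in terms of Pb becomes Qs = -265 + 7(Pb + 18) = -139 + 7Pb. Setting this equal to demand: 711.5 - 3.5Pb = -139 + 7Pb, so Pb = 81.
Sellers receive Ps = 81 + 18 = 99; Q' = 711.5 − 3.5·81 = 428.
Government outlay = subsidy × quantity = 18 × 428 = 7704.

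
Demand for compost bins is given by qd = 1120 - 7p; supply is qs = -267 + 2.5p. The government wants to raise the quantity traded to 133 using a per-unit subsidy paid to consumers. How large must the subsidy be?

At q = 133, invert demand for the buyer price: pb = (1120 − 133)/7 = 141; invert supply for the seller price: ps = (133 − (-267))/2.5 = 160.
The subsidy must fill the gap: s = ps − pb = 160 − 141 = 19.

Required subsidy s = 19 per unit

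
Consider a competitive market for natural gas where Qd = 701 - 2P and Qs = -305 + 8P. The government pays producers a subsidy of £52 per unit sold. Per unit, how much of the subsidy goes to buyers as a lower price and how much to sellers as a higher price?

Buyers gain £41.6 per unit; sellers gain £10.4 per unit

Pre-subsidy: 701 - 2P = -305 + 8P gives P* = 100.6, Q* = 499.8.
With the subsidy, sellers receive Ps = Pb + 52 for each unit, where Pb is the price buyers pay.
Supply in terms of Pb becomes Qs = -305 + 8(Pb + 52) = 111 + 8Pb. Setting this equal to demand: 701 - 2Pb = 111 + 8Pb, so Pb = 59.
Sellers receive Ps = 59 + 52 = 111; Q' = 701 − 2·59 = 583.
Buyers' price falls by P* − Pb = 100.6 − 59 = 41.6; sellers' price rises by Ps − P* = 111 − 100.6 = 10.4.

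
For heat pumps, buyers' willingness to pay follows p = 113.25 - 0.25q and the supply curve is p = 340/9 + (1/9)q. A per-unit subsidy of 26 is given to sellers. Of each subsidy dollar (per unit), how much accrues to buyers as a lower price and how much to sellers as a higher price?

Pre-subsidy: 113.25 - 0.25q = 340/9 + (1/9)q gives q* = 209 and p* = 61.
With the subsidy, sellers receive ps = pb + 26 for each unit, where pb is the price buyers pay.
On the curves, pb = 113.25 - 0.25q and ps = 340/9 + (1/9)q; the wedge ps − pb = 26 gives 340/9 + (1/9)q − (113.25 - 0.25q) = 26, so q' = 281.
Then pb = 113.25 − 0.25·281 = 43 and ps = 340/9 + (1/9)·281 = 69.
Buyers' price falls by p* − pb = 61 − 43 = 18; sellers' price rises by ps − p* = 69 − 61 = 8.

Buyers gain 18 per unit; sellers gain 8 per unit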